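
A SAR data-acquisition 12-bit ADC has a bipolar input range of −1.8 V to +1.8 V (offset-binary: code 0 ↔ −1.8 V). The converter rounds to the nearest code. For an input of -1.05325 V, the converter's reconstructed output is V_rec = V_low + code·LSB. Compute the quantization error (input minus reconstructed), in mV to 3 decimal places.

Step size: 3.6 V ÷ 2^12 = 0.879 mV.
Scaled input = 849.6356 LSBs, so code = 850.
Reconstructed: -1.0529297 V.
Error = -1.05325 − (−1.0529297) = -0.000320313 V = -0.320 mV.

-0.320 mV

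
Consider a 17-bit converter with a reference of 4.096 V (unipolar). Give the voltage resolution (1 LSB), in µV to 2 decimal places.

31.25 µV

Full-scale span = 4.096 V.
LSB = 4.096 / 2^17 = 4.096 / 131072 = 3.125e-05 V = 31.25 µV.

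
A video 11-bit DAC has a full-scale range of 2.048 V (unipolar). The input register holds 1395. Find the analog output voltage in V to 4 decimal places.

1.3950 V

LSB = 2.048 V / 2^11 = 1.000 mV.
V_out = 0 + 1395 × 0.001 V = 1.395 V.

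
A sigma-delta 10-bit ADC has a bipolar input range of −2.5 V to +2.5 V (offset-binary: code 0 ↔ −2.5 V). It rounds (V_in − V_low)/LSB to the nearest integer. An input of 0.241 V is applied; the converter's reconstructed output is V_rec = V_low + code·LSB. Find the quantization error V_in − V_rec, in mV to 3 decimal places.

1.742 mV

One LSB is 5 V / 1024 = 4.883 mV.
(V_in − V_low)/LSB = (0.241 − (−2.5))/0.00488281 = 561.3568 → code 561 (round).
Reconstructed: 0.23925781 V.
Difference: 0.00174219 V → 1.742 mV.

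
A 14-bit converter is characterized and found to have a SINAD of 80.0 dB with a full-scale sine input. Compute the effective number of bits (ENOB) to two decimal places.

ENOB = (SINAD − 1.76) / 6.02 = (80.0 − 1.76)/6.02 = 12.997.

13.00 bits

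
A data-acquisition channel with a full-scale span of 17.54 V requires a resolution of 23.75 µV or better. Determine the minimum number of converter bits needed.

20 bits

Number of steps required ≥ 17.54 V / 23.75 µV = 738526.32.
Need 2^N ≥ 738526.32; 2^19 = 524288, 2^20 = 1048576.
Minimum N = 20.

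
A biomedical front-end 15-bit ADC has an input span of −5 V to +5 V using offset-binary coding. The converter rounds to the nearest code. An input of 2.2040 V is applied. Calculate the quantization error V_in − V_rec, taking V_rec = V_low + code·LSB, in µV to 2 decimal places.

20.51 µV

One LSB is 10 V / 32768 = 305.18 µV.
(V_in − V_low)/LSB = (2.2040 − (−5))/0.000305176 = 23606.0672 → code 23606 (round).
V_rec = (−5) + 23606·0.000305176 = 2.2039795 V.
Error = 2.2040 − 2.2039795 = 2.05078e-05 V = 20.51 µV.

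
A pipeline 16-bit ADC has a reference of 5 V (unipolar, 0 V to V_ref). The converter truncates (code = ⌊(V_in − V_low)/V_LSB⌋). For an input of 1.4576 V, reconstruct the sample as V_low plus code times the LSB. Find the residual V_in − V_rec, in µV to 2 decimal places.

4.17 µV

LSB = 5/2^16 = 76.29 µV.
Scaled input = 19105.0547 LSBs, so code = 19105.
Code 19105 maps back to 0 + 19105×7.62939e-05 V = 1.4575958 V.
Difference: 4.1748e-06 V → 4.17 µV.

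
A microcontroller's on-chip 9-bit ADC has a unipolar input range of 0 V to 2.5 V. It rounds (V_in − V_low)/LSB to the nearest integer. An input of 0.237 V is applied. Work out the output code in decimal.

code 49

LSB = 2.5 V / 512 = 4.883 mV.
Input sits at 48.538 steps above V_low.
Round → code 49.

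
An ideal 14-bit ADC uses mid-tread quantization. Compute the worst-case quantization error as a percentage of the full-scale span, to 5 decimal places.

0.00305 %

Rounding → worst-case error = ½ LSB = V_FS/2^15, so 100/32768 = 0.00305176 % of full scale.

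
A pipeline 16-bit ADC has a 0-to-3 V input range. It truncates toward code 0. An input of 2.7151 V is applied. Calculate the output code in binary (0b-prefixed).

Full-scale span = 3 V; LSB = 3/2^16 = 45.78 µV.
(V_in − V_low)/LSB = (2.7151 − 0) / 4.57764e-05 = 59312.265.
So the output code is 59312.
In binary (0b-prefixed): 0b1110011110110000.

code 0b1110011110110000 (decimal 59312)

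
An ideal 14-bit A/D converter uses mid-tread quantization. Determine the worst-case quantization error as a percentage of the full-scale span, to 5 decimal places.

Rounding → worst-case error = ½ LSB = V_FS/2^15, so 100/32768 = 0.00305176 % of full scale.

0.00305 %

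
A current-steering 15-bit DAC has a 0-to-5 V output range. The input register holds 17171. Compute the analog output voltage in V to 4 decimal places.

LSB = 5 V / 2^15 = 152.59 µV.
V_out = 0 + 17171 × 0.000152588 V = 2.62009 V.

2.6201 V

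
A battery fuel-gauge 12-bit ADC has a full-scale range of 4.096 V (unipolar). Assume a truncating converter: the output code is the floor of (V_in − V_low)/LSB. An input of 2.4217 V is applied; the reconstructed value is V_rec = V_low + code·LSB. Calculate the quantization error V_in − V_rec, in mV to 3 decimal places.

0.700 mV

Step size: 4.096 V ÷ 2^12 = 1.000 mV.
(V_in − V_low)/LSB = (2.4217 − 0)/0.001 = 2421.7000 → code 2421 (floor).
Reconstructed: 2.421 V.
V_in − V_rec = 0.0007 V = 0.700 mV.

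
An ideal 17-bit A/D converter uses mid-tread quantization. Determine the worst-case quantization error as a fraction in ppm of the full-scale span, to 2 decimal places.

3.81 ppm

Rounding → worst-case error = ½ LSB = V_FS/2^18, so 1e+06/262144 = 3.8147 ppm of full scale.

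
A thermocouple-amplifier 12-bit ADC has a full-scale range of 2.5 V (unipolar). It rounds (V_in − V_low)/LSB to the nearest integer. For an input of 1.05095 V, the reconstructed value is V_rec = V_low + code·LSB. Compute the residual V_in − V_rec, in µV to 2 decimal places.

One LSB is 2.5 V / 4096 = 0.610 mV.
(V_in − V_low)/LSB = (1.05095 − 0)/0.000610352 = 1721.8765 → code 1722 (round).
V_rec = 0 + 1722·0.000610352 = 1.0510254 V.
V_in − V_rec = -7.53906e-05 V = -75.39 µV.

-75.39 µV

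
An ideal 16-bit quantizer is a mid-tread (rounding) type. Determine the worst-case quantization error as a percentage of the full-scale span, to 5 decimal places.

0.00076 %

Rounding → worst-case error = ½ LSB = V_FS/2^17, so 100/131072 = 0.000762939 % of full scale.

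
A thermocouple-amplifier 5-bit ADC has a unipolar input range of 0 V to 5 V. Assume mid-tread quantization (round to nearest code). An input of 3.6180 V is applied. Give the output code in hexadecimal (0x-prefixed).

code 0x17 (decimal 23)

With 32 levels over 5 V, one step is 156.250 mV.
Input sits at 23.155 steps above V_low.
round(23.155) = 23.
In hexadecimal (0x-prefixed): 0x17.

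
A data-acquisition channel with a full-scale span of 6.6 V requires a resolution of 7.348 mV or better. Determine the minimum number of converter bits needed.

Number of steps required ≥ 6.6 V / 7.348 mV = 898.20.
Need 2^N ≥ 898.20; 2^9 = 512, 2^10 = 1024.
Minimum N = 10.

10 bits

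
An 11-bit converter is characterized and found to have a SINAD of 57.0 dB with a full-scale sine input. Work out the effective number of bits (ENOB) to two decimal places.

ENOB = (SINAD − 1.76) / 6.02 = (57.0 − 1.76)/6.02 = 9.176.

9.18 bits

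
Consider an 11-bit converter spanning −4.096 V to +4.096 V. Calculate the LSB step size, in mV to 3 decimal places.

4.000 mV

Full-scale span = 8.192 V.
LSB = 8.192 / 2^11 = 8.192 / 2048 = 0.004 V = 4.000 mV.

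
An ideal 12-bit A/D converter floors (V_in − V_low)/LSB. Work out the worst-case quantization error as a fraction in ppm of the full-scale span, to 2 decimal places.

244.14 ppm

Truncating → worst-case error = 1 LSB = V_FS/2^12, so 1e+06/4096 = 244.141 ppm of full scale.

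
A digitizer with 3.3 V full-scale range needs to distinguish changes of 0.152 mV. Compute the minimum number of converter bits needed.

Number of steps required ≥ 3.3 V / 0.152 mV = 21710.53.
Need 2^N ≥ 21710.53; 2^14 = 16384, 2^15 = 32768.
Minimum N = 15.

15 bits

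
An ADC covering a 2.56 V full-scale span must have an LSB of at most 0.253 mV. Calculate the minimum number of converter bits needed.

Number of steps required ≥ 2.56 V / 0.253 mV = 10118.58.
Need 2^N ≥ 10118.58; 2^13 = 8192, 2^14 = 16384.
Minimum N = 14.

14 bits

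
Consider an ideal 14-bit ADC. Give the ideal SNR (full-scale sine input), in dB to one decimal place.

SNR ≈ 6.02·N + 1.76 dB = 6.02·14 + 1.76 = 86.04 dB.

86.0 dB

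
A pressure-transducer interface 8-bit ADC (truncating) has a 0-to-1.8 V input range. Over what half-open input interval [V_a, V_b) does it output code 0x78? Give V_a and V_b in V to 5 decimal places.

LSB = 1.8/2^8 = 7.031 mV.
Code 0x78 = 120 decimal.
V_a = V_low + 120·LSB = 0.84375 V; V_b = V_low + 121·LSB = 0.850781 V.

[0.84375 V, 0.85078 V)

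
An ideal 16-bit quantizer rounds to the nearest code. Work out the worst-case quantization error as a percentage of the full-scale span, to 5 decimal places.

Rounding → worst-case error = ½ LSB = V_FS/2^17, so 100/131072 = 0.000762939 % of full scale.

0.00076 %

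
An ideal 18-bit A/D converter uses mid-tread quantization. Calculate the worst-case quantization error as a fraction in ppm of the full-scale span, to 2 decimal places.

Rounding → worst-case error = ½ LSB = V_FS/2^19, so 1e+06/524288 = 1.90735 ppm of full scale.

1.91 ppm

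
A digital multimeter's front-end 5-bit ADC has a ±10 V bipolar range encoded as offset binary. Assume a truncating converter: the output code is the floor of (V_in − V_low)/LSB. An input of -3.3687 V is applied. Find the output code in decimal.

code 10

Full-scale span = 20 V; LSB = 20/2^5 = 0.6250 V.
(-3.3687 − (−10)) / 0.625 = 10.610 LSBs.
Floor → code 10.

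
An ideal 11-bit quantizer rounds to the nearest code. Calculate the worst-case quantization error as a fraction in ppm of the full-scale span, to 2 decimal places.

244.14 ppm

Rounding → worst-case error = ½ LSB = V_FS/2^12, so 1e+06/4096 = 244.141 ppm of full scale.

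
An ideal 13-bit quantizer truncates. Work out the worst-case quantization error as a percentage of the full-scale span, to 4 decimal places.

Truncating → worst-case error = 1 LSB = V_FS/2^13, so 100/8192 = 0.012207 % of full scale.

0.0122 %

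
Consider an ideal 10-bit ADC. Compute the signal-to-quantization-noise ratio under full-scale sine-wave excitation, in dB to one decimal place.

SNR ≈ 6.02·N + 1.76 dB = 6.02·10 + 1.76 = 61.96 dB.

62.0 dB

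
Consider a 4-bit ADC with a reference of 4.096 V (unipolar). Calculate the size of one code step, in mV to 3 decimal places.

Full-scale span = 4.096 V.
LSB = 4.096 / 2^4 = 4.096 / 16 = 0.256 V = 256.000 mV.

256.000 mV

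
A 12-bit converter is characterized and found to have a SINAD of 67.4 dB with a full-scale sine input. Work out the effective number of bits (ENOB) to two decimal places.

ENOB = (SINAD − 1.76) / 6.02 = (67.4 − 1.76)/6.02 = 10.904.

10.90 bits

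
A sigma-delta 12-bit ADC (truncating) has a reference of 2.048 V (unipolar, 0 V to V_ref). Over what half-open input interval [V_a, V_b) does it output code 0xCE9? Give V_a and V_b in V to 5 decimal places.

[1.65250 V, 1.65300 V)

LSB = 2.048/2^12 = 0.500 mV.
Code 0xCE9 = 3305 decimal.
V_a = V_low + 3305·LSB = 1.6525 V; V_b = V_low + 3306·LSB = 1.653 V.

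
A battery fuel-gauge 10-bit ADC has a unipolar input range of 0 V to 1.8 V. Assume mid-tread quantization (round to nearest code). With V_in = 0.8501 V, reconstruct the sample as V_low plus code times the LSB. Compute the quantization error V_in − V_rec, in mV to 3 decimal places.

One LSB is 1.8 V / 1024 = 1.758 mV.
(0.8501 − 0)/0.00175781 = 483.6124; round gives code 484.
Code 484 maps back to 0 + 484×0.00175781 V = 0.85078125 V.
V_in − V_rec = -0.00068125 V = -0.681 mV.

-0.681 mV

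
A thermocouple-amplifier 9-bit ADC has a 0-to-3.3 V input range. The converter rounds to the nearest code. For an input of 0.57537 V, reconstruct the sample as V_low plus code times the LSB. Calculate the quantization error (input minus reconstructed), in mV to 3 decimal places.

Step size: 3.3 V ÷ 2^9 = 6.445 mV.
(V_in − V_low)/LSB = (0.57537 − 0)/0.00644531 = 89.2695 → code 89 (round).
V_rec = 0 + 89·0.00644531 = 0.57363281 V.
Error = 0.57537 − 0.57363281 = 0.00173719 V = 1.737 mV.

1.737 mV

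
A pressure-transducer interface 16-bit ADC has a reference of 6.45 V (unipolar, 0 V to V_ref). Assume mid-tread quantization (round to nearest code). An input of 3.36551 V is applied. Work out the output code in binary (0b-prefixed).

code 0b1000010110010100 (decimal 34196)

Full-scale span = 6.45 V; LSB = 6.45/2^16 = 98.42 µV.
(V_in − V_low)/LSB = (3.36551 − 0) / 9.84192e-05 = 34195.669.
round(34195.669) = 34196.
In binary (0b-prefixed): 0b1000010110010100.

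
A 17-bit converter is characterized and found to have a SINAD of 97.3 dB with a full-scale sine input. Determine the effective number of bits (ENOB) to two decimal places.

ENOB = (SINAD − 1.76) / 6.02 = (97.3 − 1.76)/6.02 = 15.870.

15.87 bits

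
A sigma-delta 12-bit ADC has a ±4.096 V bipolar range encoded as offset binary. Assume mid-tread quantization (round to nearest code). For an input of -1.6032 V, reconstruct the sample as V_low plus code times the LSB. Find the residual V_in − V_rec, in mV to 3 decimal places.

Step size: 8.192 V ÷ 2^12 = 2.000 mV.
(-1.6032 − (−4.096))/0.002 = 1246.4000; round gives code 1246.
Reconstructed: -1.604 V.
Difference: 0.0008 V → 0.800 mV.

0.800 mV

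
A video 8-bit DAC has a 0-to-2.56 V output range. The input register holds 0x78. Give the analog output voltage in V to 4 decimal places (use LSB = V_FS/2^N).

LSB = 2.56 V / 2^8 = 10.000 mV.
Code 0x78 = 120 decimal.
V_out = 0 + 120 × 0.01 V = 1.2 V.

1.2000 V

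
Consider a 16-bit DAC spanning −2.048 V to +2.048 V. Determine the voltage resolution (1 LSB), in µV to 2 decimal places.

Full-scale span = 4.096 V.
LSB = 4.096 / 2^16 = 4.096 / 65536 = 6.25e-05 V = 62.50 µV.

62.50 µV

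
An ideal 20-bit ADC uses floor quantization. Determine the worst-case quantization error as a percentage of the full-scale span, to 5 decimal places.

Truncating → worst-case error = 1 LSB = V_FS/2^20, so 100/1048576 = 9.53674e-05 % of full scale.

0.00010 %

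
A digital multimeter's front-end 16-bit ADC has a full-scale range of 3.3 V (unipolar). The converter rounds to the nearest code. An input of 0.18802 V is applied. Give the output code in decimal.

code 3734

LSB = 3.3 V / 65536 = 50.35 µV.
Input sits at 3733.963 steps above V_low.
round(3733.963) = 3734.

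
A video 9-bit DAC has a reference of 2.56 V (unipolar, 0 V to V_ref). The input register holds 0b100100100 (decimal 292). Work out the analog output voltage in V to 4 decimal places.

1.4600 V

LSB = 2.56 V / 2^9 = 5.000 mV.
Code 0b100100100 = 292 decimal.
V_out = 0 + 292 × 0.005 V = 1.46 V.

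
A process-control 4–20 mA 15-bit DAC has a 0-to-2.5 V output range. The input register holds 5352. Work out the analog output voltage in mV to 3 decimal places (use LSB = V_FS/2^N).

408.325 mV

LSB = 2.5 V / 2^15 = 76.29 µV.
V_out = 0 + 5352 × 7.62939e-05 V = 0.408325 V.
= 408.325 mV.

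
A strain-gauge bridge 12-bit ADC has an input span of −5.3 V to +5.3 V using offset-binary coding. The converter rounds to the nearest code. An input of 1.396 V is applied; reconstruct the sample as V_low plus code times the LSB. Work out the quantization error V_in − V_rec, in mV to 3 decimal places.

Step size: 10.6 V ÷ 2^12 = 2.588 mV.
(V_in − V_low)/LSB = (1.396 − (−5.3))/0.00258789 = 2587.4355 → code 2587 (round).
Code 2587 maps back to (−5.3) + 2587×0.00258789 V = 1.394873 V.
V_in − V_rec = 0.00112695 V = 1.127 mV.

1.127 mV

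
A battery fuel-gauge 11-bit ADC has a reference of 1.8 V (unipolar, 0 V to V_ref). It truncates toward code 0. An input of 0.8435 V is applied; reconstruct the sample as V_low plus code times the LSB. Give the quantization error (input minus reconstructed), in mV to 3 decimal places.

0.629 mV

LSB = 1.8/2^11 = 0.879 mV.
Scaled input = 959.7156 LSBs, so code = 959.
Reconstructed: 0.84287109 V.
V_in − V_rec = 0.000628906 V = 0.629 mV.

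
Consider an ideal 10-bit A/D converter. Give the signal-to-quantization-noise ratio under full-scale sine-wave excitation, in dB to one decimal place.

62.0 dB

SNR ≈ 6.02·N + 1.76 dB = 6.02·10 + 1.76 = 61.96 dB.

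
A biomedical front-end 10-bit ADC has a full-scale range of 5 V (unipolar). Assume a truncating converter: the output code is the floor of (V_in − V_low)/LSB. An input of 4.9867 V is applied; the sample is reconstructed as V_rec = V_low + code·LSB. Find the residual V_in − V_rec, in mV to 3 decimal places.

One LSB is 5 V / 1024 = 4.883 mV.
(4.9867 − 0)/0.00488281 = 1021.2762; ⌊·⌋ gives code 1021.
Code 1021 maps back to 0 + 1021×0.00488281 V = 4.9853516 V.
Error = 4.9867 − 4.9853516 = 0.00134844 V = 1.348 mV.

1.348 mV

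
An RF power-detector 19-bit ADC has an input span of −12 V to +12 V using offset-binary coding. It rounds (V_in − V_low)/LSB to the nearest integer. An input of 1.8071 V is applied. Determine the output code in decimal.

LSB = 24 V / 524288 = 45.78 µV.
(V_in − V_low)/LSB = (1.8071 − (−12)) / 4.57764e-05 = 301620.702.
round(301620.702) = 301621.

code 301621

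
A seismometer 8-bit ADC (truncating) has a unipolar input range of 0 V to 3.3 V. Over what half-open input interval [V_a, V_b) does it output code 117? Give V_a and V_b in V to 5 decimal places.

[1.50820 V, 1.52109 V)

LSB = 3.3/2^8 = 12.891 mV.
V_a = V_low + 117·LSB = 1.5082 V; V_b = V_low + 118·LSB = 1.52109 V.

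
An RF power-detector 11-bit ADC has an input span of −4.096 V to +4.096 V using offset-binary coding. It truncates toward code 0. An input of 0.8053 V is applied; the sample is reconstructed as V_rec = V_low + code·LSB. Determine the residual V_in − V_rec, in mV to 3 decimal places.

LSB = 8.192/2^11 = 4.000 mV.
(0.8053 − (−4.096))/0.004 = 1225.3250; ⌊·⌋ gives code 1225.
Reconstructed: 0.804 V.
Error = 0.8053 − 0.804 = 0.0013 V = 1.300 mV.

1.300 mV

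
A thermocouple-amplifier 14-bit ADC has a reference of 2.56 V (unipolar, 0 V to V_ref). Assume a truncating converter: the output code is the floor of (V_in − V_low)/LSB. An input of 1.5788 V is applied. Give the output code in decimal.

code 10104

LSB = 2.56 V / 16384 = 156.25 µV.
Input sits at 10104.320 steps above V_low.
⌊·⌋(10104.320) = 10104.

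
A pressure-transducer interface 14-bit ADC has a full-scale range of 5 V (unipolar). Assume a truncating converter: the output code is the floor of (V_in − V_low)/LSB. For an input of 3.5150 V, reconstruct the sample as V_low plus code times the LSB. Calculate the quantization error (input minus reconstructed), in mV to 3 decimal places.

0.291 mV

LSB = 5/2^14 = 305.18 µV.
(V_in − V_low)/LSB = (3.5150 − 0)/0.000305176 = 11517.9520 → code 11517 (floor).
Reconstructed: 3.5147095 V.
V_in − V_rec = 0.000290527 V = 0.291 mV.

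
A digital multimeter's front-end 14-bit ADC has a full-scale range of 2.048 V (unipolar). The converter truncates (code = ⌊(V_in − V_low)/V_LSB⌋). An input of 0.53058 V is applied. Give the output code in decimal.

code 4244

LSB = 2.048 V / 16384 = 125.00 µV.
Input sits at 4244.640 steps above V_low.
So the output code is 4244.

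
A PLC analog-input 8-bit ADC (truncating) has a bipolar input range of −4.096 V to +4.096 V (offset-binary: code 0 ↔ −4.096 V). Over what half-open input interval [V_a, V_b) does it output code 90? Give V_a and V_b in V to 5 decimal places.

[-1.21600 V, -1.18400 V)

LSB = 8.192/2^8 = 32.000 mV.
V_a = V_low + 90·LSB = -1.216 V; V_b = V_low + 91·LSB = -1.184 V.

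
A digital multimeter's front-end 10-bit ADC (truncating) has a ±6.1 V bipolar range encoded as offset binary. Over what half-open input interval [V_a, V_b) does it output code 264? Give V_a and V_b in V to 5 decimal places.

LSB = 12.2/2^10 = 11.914 mV.
V_a = V_low + 264·LSB = -2.95469 V; V_b = V_low + 265·LSB = -2.94277 V.

[-2.95469 V, -2.94277 V)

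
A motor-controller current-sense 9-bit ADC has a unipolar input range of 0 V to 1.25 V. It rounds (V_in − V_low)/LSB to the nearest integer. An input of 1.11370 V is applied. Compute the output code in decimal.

code 456

Full-scale span = 1.25 V; LSB = 1.25/2^9 = 2.441 mV.
Input sits at 456.172 steps above V_low.
Round → code 456.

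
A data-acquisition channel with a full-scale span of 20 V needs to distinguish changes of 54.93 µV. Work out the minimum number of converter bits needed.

Number of steps required ≥ 20 V / 54.93 µV = 364099.76.
Need 2^N ≥ 364099.76; 2^18 = 262144, 2^19 = 524288.
Minimum N = 19.

19 bits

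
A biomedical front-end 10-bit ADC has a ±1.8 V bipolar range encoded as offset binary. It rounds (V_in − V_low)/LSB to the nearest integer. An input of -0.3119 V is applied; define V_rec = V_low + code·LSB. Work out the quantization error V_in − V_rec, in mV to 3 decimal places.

0.991 mV

One LSB is 3.6 V / 1024 = 3.516 mV.
(V_in − V_low)/LSB = (-0.3119 − (−1.8))/0.00351563 = 423.2818 → code 423 (round).
V_rec = (−1.8) + 423·0.00351563 = -0.31289062 V.
Difference: 0.000990625 V → 0.991 mV.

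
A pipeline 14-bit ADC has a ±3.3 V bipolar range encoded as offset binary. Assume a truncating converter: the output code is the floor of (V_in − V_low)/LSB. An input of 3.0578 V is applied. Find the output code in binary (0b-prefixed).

LSB = 6.6 V / 16384 = 402.83 µV.
Input sits at 15782.757 steps above V_low.
So the output code is 15782.
In binary (0b-prefixed): 0b11110110100110.

code 0b11110110100110 (decimal 15782)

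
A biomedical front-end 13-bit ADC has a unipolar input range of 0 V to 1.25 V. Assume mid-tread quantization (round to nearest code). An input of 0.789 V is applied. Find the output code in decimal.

code 5171

Full-scale span = 1.25 V; LSB = 1.25/2^13 = 152.59 µV.
Input sits at 5170.790 steps above V_low.
round(5170.790) = 5171.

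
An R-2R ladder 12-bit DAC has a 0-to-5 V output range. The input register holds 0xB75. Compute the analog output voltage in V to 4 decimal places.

LSB = 5 V / 2^12 = 1.221 mV.
Code 0xB75 = 2933 decimal.
V_out = 0 + 2933 × 0.0012207 V = 3.58032 V.

3.5803 V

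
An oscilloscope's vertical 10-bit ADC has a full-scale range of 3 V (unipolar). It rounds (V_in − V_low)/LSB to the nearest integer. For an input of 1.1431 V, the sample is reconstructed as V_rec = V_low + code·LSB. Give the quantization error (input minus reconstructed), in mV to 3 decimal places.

0.522 mV

Step size: 3 V ÷ 2^10 = 2.930 mV.
Scaled input = 390.1781 LSBs, so code = 390.
V_rec = 0 + 390·0.00292969 = 1.1425781 V.
Difference: 0.000521875 V → 0.522 mV.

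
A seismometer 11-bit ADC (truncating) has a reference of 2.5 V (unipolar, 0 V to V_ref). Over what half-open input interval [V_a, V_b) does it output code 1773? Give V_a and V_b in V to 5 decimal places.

LSB = 2.5/2^11 = 1.221 mV.
V_a = V_low + 1773·LSB = 2.16431 V; V_b = V_low + 1774·LSB = 2.16553 V.

[2.16431 V, 2.16553 V)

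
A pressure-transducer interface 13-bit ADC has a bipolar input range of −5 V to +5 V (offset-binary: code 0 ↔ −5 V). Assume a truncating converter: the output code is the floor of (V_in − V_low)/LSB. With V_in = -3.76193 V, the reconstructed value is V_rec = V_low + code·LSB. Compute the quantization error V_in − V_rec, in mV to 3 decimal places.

One LSB is 10 V / 8192 = 1.221 mV.
(-3.76193 − (−5))/0.0012207 = 1014.2269; ⌊·⌋ gives code 1014.
Reconstructed: -3.762207 V.
Error = -3.76193 − (−3.762207) = 0.000277031 V = 0.277 mV.

0.277 mV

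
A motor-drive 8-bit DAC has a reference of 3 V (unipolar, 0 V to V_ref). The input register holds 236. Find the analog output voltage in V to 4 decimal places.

LSB = 3 V / 2^8 = 11.719 mV.
V_out = 0 + 236 × 0.0117188 V = 2.76562 V.

2.7656 V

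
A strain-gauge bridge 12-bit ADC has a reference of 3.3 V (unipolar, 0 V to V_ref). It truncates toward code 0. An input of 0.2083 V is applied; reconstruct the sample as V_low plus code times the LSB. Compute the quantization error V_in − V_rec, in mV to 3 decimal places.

LSB = 3.3/2^12 = 0.806 mV.
Scaled input = 258.5445 LSBs, so code = 258.
Code 258 maps back to 0 + 258×0.000805664 V = 0.20786133 V.
Error = 0.2083 − 0.20786133 = 0.000438672 V = 0.439 mV.

0.439 mV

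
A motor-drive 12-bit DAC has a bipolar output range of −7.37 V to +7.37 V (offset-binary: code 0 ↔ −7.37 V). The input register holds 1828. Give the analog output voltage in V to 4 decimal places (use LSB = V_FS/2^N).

-0.7917 V

LSB = 14.74 V / 2^12 = 3.599 mV.
V_out = (−7.37) + 1828 × 0.00359863 V = -0.791699 V.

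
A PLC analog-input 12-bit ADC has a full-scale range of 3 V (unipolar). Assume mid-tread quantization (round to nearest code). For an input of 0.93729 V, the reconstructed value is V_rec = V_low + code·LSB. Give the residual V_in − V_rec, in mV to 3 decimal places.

Step size: 3 V ÷ 2^12 = 0.732 mV.
Scaled input = 1279.7133 LSBs, so code = 1280.
Code 1280 maps back to 0 + 1280×0.000732422 V = 0.9375 V.
V_in − V_rec = -0.00021 V = -0.210 mV.

-0.210 mV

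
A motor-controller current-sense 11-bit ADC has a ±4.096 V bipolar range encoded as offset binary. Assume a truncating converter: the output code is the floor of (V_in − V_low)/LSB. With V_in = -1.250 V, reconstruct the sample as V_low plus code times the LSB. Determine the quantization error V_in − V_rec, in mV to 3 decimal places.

Step size: 8.192 V ÷ 2^11 = 4.000 mV.
(-1.250 − (−4.096))/0.004 = 711.5000; ⌊·⌋ gives code 711.
Code 711 maps back to (−4.096) + 711×0.004 V = -1.252 V.
V_in − V_rec = 0.002 V = 2.000 mV.

2.000 mV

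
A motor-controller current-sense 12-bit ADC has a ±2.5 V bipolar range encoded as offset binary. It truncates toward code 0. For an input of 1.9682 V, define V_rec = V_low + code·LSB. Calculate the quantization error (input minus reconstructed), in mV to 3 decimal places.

0.427 mV

One LSB is 5 V / 4096 = 1.221 mV.
Scaled input = 3660.3494 LSBs, so code = 3660.
V_rec = (−2.5) + 3660·0.0012207 = 1.9677734 V.
V_in − V_rec = 0.000426563 V = 0.427 mV.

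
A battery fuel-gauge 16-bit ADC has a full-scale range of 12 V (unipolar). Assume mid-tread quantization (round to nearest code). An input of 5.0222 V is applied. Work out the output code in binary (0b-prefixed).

code 0b110101100100100 (decimal 27428)

Full-scale span = 12 V; LSB = 12/2^16 = 183.11 µV.
Input sits at 27427.908 steps above V_low.
Round → code 27428.
In binary (0b-prefixed): 0b110101100100100.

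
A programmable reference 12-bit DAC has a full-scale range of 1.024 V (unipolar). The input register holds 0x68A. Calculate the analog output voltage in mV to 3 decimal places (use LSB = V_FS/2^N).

418.500 mV

LSB = 1.024 V / 2^12 = 250.00 µV.
Code 0x68A = 1674 decimal.
V_out = 0 + 1674 × 0.00025 V = 0.4185 V.
= 418.500 mV.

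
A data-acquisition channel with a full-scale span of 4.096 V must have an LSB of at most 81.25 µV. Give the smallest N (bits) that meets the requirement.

16 bits

Number of steps required ≥ 4.096 V / 81.25 µV = 50412.31.
Need 2^N ≥ 50412.31; 2^15 = 32768, 2^16 = 65536.
Minimum N = 16.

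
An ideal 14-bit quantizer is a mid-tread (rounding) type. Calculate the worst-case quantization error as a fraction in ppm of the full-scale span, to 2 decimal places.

30.52 ppm

Rounding → worst-case error = ½ LSB = V_FS/2^15, so 1e+06/32768 = 30.5176 ppm of full scale.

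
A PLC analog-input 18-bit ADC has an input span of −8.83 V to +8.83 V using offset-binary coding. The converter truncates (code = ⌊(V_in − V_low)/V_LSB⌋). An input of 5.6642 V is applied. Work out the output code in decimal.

LSB = 17.66 V / 262144 = 67.37 µV.
Input sits at 215151.051 steps above V_low.
So the output code is 215151.

code 215151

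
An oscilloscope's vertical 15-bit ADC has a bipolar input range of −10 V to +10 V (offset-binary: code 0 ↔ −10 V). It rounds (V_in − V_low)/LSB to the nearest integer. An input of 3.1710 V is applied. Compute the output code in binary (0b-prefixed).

code 0b101010001001011 (decimal 21579)

With 32768 levels over 20 V, one step is 0.610 mV.
Input sits at 21579.366 steps above V_low.
round(21579.366) = 21579.
In binary (0b-prefixed): 0b101010001001011.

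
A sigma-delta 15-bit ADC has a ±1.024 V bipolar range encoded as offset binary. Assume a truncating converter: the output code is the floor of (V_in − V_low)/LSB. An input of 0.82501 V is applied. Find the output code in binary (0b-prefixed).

With 32768 levels over 2.048 V, one step is 62.50 µV.
(V_in − V_low)/LSB = (0.82501 − (−1.024)) / 6.25e-05 = 29584.160.
So the output code is 29584.
In binary (0b-prefixed): 0b111001110010000.

code 0b111001110010000 (decimal 29584)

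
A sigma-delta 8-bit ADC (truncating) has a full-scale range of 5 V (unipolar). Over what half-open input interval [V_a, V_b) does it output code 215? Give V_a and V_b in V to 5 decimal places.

[4.19922 V, 4.21875 V)

LSB = 5/2^8 = 19.531 mV.
V_a = V_low + 215·LSB = 4.19922 V; V_b = V_low + 216·LSB = 4.21875 V.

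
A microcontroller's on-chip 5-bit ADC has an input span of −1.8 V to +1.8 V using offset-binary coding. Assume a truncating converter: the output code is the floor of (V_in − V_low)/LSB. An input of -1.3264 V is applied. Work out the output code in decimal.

LSB = 3.6 V / 32 = 112.500 mV.
(-1.3264 − (−1.8)) / 0.1125 = 4.210 LSBs.
⌊·⌋(4.210) = 4.

code 4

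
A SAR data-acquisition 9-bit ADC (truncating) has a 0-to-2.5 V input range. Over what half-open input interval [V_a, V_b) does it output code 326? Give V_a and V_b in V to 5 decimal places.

LSB = 2.5/2^9 = 4.883 mV.
V_a = V_low + 326·LSB = 1.5918 V; V_b = V_low + 327·LSB = 1.59668 V.

[1.59180 V, 1.59668 V)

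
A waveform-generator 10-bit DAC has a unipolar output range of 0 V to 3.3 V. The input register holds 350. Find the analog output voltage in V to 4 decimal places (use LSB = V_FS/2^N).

1.1279 V

LSB = 3.3 V / 2^10 = 3.223 mV.
V_out = 0 + 350 × 0.00322266 V = 1.12793 V.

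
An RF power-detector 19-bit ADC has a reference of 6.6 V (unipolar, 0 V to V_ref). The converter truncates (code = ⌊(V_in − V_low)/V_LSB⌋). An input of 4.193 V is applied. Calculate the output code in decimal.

code 333081

With 524288 levels over 6.6 V, one step is 12.59 µV.
(4.193 − 0) / 1.25885e-05 = 333081.755 LSBs.
Floor → code 333081.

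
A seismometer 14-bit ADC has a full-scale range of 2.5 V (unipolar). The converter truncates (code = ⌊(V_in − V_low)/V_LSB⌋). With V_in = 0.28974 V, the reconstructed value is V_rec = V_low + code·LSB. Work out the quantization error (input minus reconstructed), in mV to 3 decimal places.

0.128 mV

Step size: 2.5 V ÷ 2^14 = 152.59 µV.
Scaled input = 1898.8401 LSBs, so code = 1898.
Code 1898 maps back to 0 + 1898×0.000152588 V = 0.28961182 V.
V_in − V_rec = 0.000128184 V = 0.128 mV.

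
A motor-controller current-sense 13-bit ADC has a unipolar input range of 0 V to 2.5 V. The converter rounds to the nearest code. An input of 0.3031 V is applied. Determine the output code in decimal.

code 993

LSB = 2.5 V / 8192 = 305.18 µV.
(0.3031 − 0) / 0.000305176 = 993.198 LSBs.
So the output code is 993.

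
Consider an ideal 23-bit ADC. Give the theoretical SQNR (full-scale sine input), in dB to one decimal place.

140.2 dB

SNR ≈ 6.02·N + 1.76 dB = 6.02·23 + 1.76 = 140.22 dB.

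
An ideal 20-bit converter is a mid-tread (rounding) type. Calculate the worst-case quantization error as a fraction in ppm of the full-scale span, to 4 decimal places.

Rounding → worst-case error = ½ LSB = V_FS/2^21, so 1e+06/2097152 = 0.476837 ppm of full scale.

0.4768 ppm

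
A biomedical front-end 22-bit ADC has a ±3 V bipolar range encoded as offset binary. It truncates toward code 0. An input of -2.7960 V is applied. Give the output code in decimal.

code 142606

With 4194304 levels over 6 V, one step is 1.43 µV.
(V_in − V_low)/LSB = (-2.7960 − (−3)) / 1.43051e-06 = 142606.336.
⌊·⌋(142606.336) = 142606.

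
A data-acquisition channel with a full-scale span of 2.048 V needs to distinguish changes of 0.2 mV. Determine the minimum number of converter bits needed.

14 bits

Number of steps required ≥ 2.048 V / 0.2 mV = 10240.00.
Need 2^N ≥ 10240.00; 2^13 = 8192, 2^14 = 16384.
Minimum N = 14.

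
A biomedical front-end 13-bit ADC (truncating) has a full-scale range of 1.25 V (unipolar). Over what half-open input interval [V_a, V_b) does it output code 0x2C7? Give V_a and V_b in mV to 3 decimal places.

LSB = 1.25/2^13 = 152.59 µV.
Code 0x2C7 = 711 decimal.
V_a = V_low + 711·LSB = 0.10849 V; V_b = V_low + 712·LSB = 0.108643 V.

[108.490 mV, 108.643 mV)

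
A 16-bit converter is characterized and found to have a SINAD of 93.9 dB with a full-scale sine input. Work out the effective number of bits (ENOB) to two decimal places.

ENOB = (SINAD − 1.76) / 6.02 = (93.9 − 1.76)/6.02 = 15.306.

15.31 bits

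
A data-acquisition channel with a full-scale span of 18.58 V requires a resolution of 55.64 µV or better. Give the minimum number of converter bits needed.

Number of steps required ≥ 18.58 V / 55.64 µV = 333932.42.
Need 2^N ≥ 333932.42; 2^18 = 262144, 2^19 = 524288.
Minimum N = 19.

19 bits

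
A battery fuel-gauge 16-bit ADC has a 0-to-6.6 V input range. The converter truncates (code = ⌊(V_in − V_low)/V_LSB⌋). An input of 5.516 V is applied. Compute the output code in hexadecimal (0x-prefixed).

Full-scale span = 6.6 V; LSB = 6.6/2^16 = 100.71 µV.
Input sits at 54772.208 steps above V_low.
Floor → code 54772.
In hexadecimal (0x-prefixed): 0xD5F4.

code 0xD5F4 (decimal 54772)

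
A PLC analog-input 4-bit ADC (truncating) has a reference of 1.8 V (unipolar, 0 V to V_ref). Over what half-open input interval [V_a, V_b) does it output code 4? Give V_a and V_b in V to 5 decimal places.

[0.45000 V, 0.56250 V)

LSB = 1.8/2^4 = 112.500 mV.
V_a = V_low + 4·LSB = 0.45 V; V_b = V_low + 5·LSB = 0.5625 V.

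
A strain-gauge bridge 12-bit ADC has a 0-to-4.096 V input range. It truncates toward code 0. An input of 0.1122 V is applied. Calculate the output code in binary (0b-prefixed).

With 4096 levels over 4.096 V, one step is 1.000 mV.
(V_in − V_low)/LSB = (0.1122 − 0) / 0.001 = 112.200.
Floor → code 112.
In binary (0b-prefixed): 0b1110000.

code 0b1110000 (decimal 112)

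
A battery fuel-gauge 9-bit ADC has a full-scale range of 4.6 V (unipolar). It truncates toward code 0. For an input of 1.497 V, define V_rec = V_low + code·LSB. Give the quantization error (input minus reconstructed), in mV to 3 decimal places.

5.594 mV

One LSB is 4.6 V / 512 = 8.984 mV.
Scaled input = 166.6226 LSBs, so code = 166.
Reconstructed: 1.4914063 V.
V_in − V_rec = 0.00559375 V = 5.594 mV.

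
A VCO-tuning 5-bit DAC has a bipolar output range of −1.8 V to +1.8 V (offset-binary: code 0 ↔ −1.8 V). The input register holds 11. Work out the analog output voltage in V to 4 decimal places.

LSB = 3.6 V / 2^5 = 112.500 mV.
V_out = (−1.8) + 11 × 0.1125 V = -0.5625 V.

-0.5625 V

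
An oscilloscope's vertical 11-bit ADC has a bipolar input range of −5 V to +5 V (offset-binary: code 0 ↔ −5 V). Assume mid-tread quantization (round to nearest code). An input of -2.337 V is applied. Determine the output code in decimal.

Full-scale span = 10 V; LSB = 10/2^11 = 4.883 mV.
(-2.337 − (−5)) / 0.00488281 = 545.382 LSBs.
So the output code is 545.

code 545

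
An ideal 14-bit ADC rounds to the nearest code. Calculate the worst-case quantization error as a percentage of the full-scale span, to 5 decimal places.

Rounding → worst-case error = ½ LSB = V_FS/2^15, so 100/32768 = 0.00305176 % of full scale.

0.00305 %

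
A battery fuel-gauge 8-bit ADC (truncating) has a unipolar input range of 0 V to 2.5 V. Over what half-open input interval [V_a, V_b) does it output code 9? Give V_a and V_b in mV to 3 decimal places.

[87.891 mV, 97.656 mV)

LSB = 2.5/2^8 = 9.766 mV.
V_a = V_low + 9·LSB = 0.0878906 V; V_b = V_low + 10·LSB = 0.0976562 V.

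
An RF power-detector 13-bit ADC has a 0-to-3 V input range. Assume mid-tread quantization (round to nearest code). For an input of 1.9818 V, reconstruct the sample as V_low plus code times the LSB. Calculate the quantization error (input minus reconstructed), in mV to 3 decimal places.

-0.134 mV

LSB = 3/2^13 = 366.21 µV.
Scaled input = 5411.6352 LSBs, so code = 5412.
Code 5412 maps back to 0 + 5412×0.000366211 V = 1.9819336 V.
Difference: -0.000133594 V → -0.134 mV.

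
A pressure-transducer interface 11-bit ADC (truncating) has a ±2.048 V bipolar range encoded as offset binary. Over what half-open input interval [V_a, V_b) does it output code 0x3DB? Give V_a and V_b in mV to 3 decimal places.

LSB = 4.096/2^11 = 2.000 mV.
Code 0x3DB = 987 decimal.
V_a = V_low + 987·LSB = -0.074 V; V_b = V_low + 988·LSB = -0.072 V.

[-74.000 mV, -72.000 mV)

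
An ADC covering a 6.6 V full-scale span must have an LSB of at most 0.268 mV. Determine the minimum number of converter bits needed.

Number of steps required ≥ 6.6 V / 0.268 mV = 24626.87.
Need 2^N ≥ 24626.87; 2^14 = 16384, 2^15 = 32768.
Minimum N = 15.

15 bits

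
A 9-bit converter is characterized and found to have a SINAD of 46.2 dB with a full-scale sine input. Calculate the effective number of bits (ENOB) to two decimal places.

ENOB = (SINAD − 1.76) / 6.02 = (46.2 − 1.76)/6.02 = 7.382.

7.38 bits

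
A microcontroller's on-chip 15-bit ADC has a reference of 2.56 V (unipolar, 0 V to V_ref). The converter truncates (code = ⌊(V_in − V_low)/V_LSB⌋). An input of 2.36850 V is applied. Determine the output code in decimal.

LSB = 2.56 V / 32768 = 78.12 µV.
(V_in − V_low)/LSB = (2.36850 − 0) / 7.8125e-05 = 30316.800.
Floor → code 30316.

code 30316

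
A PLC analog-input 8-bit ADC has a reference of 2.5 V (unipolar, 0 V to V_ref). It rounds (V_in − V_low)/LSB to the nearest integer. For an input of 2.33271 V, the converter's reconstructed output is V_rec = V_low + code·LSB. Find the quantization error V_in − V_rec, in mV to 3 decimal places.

-1.274 mV

Step size: 2.5 V ÷ 2^8 = 9.766 mV.
Scaled input = 238.8695 LSBs, so code = 239.
V_rec = 0 + 239·0.00976562 = 2.3339844 V.
Difference: -0.00127437 V → -1.274 mV.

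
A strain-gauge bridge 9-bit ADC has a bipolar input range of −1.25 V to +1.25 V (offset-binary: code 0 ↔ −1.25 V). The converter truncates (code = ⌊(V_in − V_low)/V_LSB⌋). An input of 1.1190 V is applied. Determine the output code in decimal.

code 485

Full-scale span = 2.5 V; LSB = 2.5/2^9 = 4.883 mV.
(V_in − V_low)/LSB = (1.1190 − (−1.25)) / 0.00488281 = 485.171.
Floor → code 485.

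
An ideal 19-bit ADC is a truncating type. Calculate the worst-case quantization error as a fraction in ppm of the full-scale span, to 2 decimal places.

Truncating → worst-case error = 1 LSB = V_FS/2^19, so 1e+06/524288 = 1.90735 ppm of full scale.

1.91 ppm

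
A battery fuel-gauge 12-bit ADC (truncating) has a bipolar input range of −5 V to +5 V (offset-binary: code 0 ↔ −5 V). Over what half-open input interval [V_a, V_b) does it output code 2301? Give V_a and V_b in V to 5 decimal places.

LSB = 10/2^12 = 2.441 mV.
V_a = V_low + 2301·LSB = 0.617676 V; V_b = V_low + 2302·LSB = 0.620117 V.

[0.61768 V, 0.62012 V)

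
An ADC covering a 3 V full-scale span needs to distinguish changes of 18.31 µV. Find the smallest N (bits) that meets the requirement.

18 bits

Number of steps required ≥ 3 V / 18.31 µV = 163844.89.
Need 2^N ≥ 163844.89; 2^17 = 131072, 2^18 = 262144.
Minimum N = 18.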